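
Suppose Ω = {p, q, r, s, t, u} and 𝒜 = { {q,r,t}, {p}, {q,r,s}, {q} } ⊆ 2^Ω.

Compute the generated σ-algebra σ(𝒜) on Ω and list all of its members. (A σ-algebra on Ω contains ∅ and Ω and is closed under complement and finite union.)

Take S₀ = 𝒜 ∪ {∅, Ω} = { {}, {p}, {q}, {q,r,s}, {q,r,t}, Ω }.
Step 1: 8 new —
  {p,q}  = {q} ∪ {p}
  {p,s,u}  = ᶜ of {q,r,t}
  {p,t,u}  = ᶜ of {q,r,s}
  {p,q,r,s}  = {q,r,s} ∪ {p}
  {p,q,r,t}  = {q,r,t} ∪ {p}
  {q,r,s,t}  = {q,r,t} ∪ {q,r,s}
  {p,r,s,t,u}  = ᶜ of {q}
  {q,r,s,t,u}  = ᶜ of {p}
  |family| = 14
Step 2 (10 new):
  {p,u}  = ᶜ of {q,r,s,t}
  {s,u}  = ᶜ of {p,q,r,t}
  {t,u}  = ᶜ of {p,q,r,s}
  {p,q,s,u}  = {p,q} ∪ {p,s,u}
  {p,q,t,u}  = {p,q} ∪ {p,t,u}
  {p,s,t,u}  = {p,s,u} ∪ {p,t,u}
  {r,s,t,u}  = ᶜ of {p,q}
  {p,q,r,s,t}  = {q,r,s} ∪ {p,q,r,t}
  {p,q,r,s,u}  = {q,r,s} ∪ {p,s,u}
  {p,q,r,t,u}  = {q,r,t} ∪ {p,t,u}
  |family| = 24
Step 3. New:
  {s}  = ᶜ of {p,q,r,t,u}
  {t}  = ᶜ of {p,q,r,s,u}
  {u}  = ᶜ of {p,q,r,s,t}
  {q,r}  = ᶜ of {p,s,t,u}
  {r,s}  = ᶜ of {p,q,t,u}
  {r,t}  = ᶜ of {p,q,s,u}
  {p,q,u}  = {p,u} ∪ {q}
  {q,s,u}  = {q} ∪ {s,u}
  {q,t,u}  = {t,u} ∪ {q}
  {s,t,u}  = {t,u} ∪ {s,u}
  {q,r,s,u}  = {s,u} ∪ {q,r,s}
  {q,r,t,u}  = {t,u} ∪ {q,r,t}
  {p,q,s,t,u}  = {t,u} ∪ {p,q,s,u}
  |family| = 37
Step 4 adds 20:
  {r}  = ᶜ of {p,q,s,t,u}
  {p,s}  = ᶜ of {q,r,t,u}
  {p,t}  = ᶜ of {q,r,s,u}
  {q,s}  = {q} ∪ {s}
  {q,t}  = {q} ∪ {t}
  {q,u}  = {q} ∪ {u}
  {s,t}  = {t} ∪ {s}
  {p,q,r}  = ᶜ of {s,t,u}
  {p,q,s}  = {p,q} ∪ {s}
  {p,q,t}  = {p,q} ∪ {t}
  {p,r,s}  = ᶜ of {q,t,u}
  {p,r,t}  = ᶜ of {q,s,u}
  {q,r,u}  = {u} ∪ {q,r}
  {r,s,t}  = ᶜ of {p,q,u}
  {r,s,u}  = {r,s} ∪ {u}
  {r,t,u}  = {t,u} ∪ {r,t}
  {p,q,r,u}  = {p,u} ∪ {q,r}
  {p,r,s,u}  = {r,s} ∪ {p,u}
  {p,r,t,u}  = {p,u} ∪ {r,t}
  {q,s,t,u}  = {q,s,u} ∪ {t,u}
  |family| = 57
Step 5 (7 new):
  {p,r}  = ᶜ of {q,s,t,u}
  {r,u}  = {u} ∪ {r}
  {p,r,u}  = {p,u} ∪ {r}
  {p,s,t}  = ᶜ of {q,r,u}
  {q,s,t}  = {q,t} ∪ {s,t}
  {p,q,s,t}  = {q,t} ∪ {p,s}
  {p,r,s,t}  = ᶜ of {q,u}
  |family| = 64
Step 6: already closed under ᶜ and ∪.

|σ(𝒜)| = 64.  σ(𝒜) = { {}, {p}, {q}, {r}, {s}, {t}, {u}, {p,q}, {p,r}, {p,s}, {p,t}, {p,u}, {q,r}, {q,s}, {q,t}, {q,u}, {r,s}, {r,t}, {r,u}, {s,t}, {s,u}, {t,u}, {p,q,r}, {p,q,s}, {p,q,t}, {p,q,u}, {p,r,s}, {p,r,t}, {p,r,u}, {p,s,t}, {p,s,u}, {p,t,u}, {q,r,s}, {q,r,t}, {q,r,u}, {q,s,t}, {q,s,u}, {q,t,u}, {r,s,t}, {r,s,u}, {r,t,u}, {s,t,u}, {p,q,r,s}, {p,q,r,t}, {p,q,r,u}, {p,q,s,t}, {p,q,s,u}, {p,q,t,u}, {p,r,s,t}, {p,r,s,u}, {p,r,t,u}, {p,s,t,u}, {q,r,s,t}, {q,r,s,u}, {q,r,t,u}, {q,s,t,u}, {r,s,t,u}, {p,q,r,s,t}, {p,q,r,s,u}, {p,q,r,t,u}, {p,q,s,t,u}, {p,r,s,t,u}, {q,r,s,t,u}, Ω }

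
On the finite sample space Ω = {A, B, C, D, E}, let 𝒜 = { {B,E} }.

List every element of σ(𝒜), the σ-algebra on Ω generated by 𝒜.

Seed the family with 𝒜 together with ∅ and Ω: { {}, {B,E}, Ω }.
Pass 1 adds 1:
  {A,C,D}  = complement {B,E}
Pass 2 adds nothing — fixpoint reached.

Therefore σ(𝒜) = { {}, {B,E}, {A,C,D}, Ω } (|σ(𝒜)| = 4).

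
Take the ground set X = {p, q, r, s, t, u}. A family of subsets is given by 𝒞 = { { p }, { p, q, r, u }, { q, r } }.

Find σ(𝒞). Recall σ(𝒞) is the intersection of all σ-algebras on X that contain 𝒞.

Begin from { {}, { p }, { q, r }, { p, q, r, u }, X } (that is, 𝒞 plus ∅ and X).
Round 1 (4 new):
  { s, t }  = complement { p, q, r, u }
  { p, q, r }  = { q, r } ∪ { p }
  { p, s, t, u }  = complement { q, r }
  { q, r, s, t, u }  = complement { p }
  |family| = 9
Round 2. New:
  { p, s, t }  = { s, t } ∪ { p }
  { s, t, u }  = complement { p, q, r }
  { q, r, s, t }  = { s, t } ∪ { q, r }
  { p, q, r, s, t }  = { p, q, r } ∪ { s, t }
  |family| = 13
Round 3. New:
  { u }  = complement { p, q, r, s, t }
  { p, u }  = complement { q, r, s, t }
  { q, r, u }  = complement { p, s, t }
  |family| = 16
Round 4: no new sets; the family is a σ-algebra.

Therefore σ(𝒞) = { {}, { p }, { u }, { p, u }, { q, r }, { s, t }, { p, q, r }, { p, s, t }, { q, r, u }, { s, t, u }, { p, q, r, u }, { p, s, t, u }, { q, r, s, t }, { p, q, r, s, t }, { q, r, s, t, u }, X } (|σ(𝒞)| = 16).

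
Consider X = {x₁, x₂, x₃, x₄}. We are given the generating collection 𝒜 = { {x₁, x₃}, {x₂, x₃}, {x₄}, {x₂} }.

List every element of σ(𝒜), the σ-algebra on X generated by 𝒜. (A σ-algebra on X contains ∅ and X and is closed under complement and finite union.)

Begin from { {}, {x₂}, {x₄}, {x₁, x₃}, {x₂, x₃}, X } (that is, 𝒜 plus ∅ and X).
Iteration 1: +5 →
  {x₁, x₄}  = ᶜ of {x₂, x₃}
  {x₂, x₄}  = ᶜ of {x₁, x₃}
  {x₁, x₂, x₃}  = ᶜ of {x₄}
  {x₁, x₃, x₄}  = ᶜ of {x₂}
  {x₂, x₃, x₄}  = {x₂, x₃} ∪ {x₄}
  |family| = 11
Iteration 2. New:
  {x₁}  = ᶜ of {x₂, x₃, x₄}
  {x₁, x₂, x₄}  = {x₂} ∪ {x₁, x₄}
  |family| = 13
Iteration 3: 2 new —
  {x₃}  = ᶜ of {x₁, x₂, x₄}
  {x₁, x₂}  = {x₂} ∪ {x₁}
  |family| = 15
Iteration 4 adds 1:
  {x₃, x₄}  = ᶜ of {x₁, x₂}
  |family| = 16
After Iteration 5 the family is unchanged; done.

Hence σ(𝒜) has 16 members: { {}, {x₁}, {x₂}, {x₃}, {x₄}, {x₁, x₂}, {x₁, x₃}, {x₁, x₄}, {x₂, x₃}, {x₂, x₄}, {x₃, x₄}, {x₁, x₂, x₃}, {x₁, x₂, x₄}, {x₁, x₃, x₄}, {x₂, x₃, x₄}, X }.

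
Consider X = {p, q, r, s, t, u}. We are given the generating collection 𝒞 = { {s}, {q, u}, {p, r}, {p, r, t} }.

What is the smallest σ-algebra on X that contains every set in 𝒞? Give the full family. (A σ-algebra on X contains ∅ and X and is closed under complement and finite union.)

σ(𝒞) (16 sets): { ∅, {s}, {t}, {p, r}, {q, u}, {s, t}, {p, r, s}, {p, r, t}, {q, s, u}, {q, t, u}, {p, q, r, u}, {p, r, s, t}, {q, s, t, u}, {p, q, r, s, u}, {p, q, r, t, u}, X }

Trace:
Initial family (6 sets): { ∅, {s}, {p, r}, {q, u}, {p, r, t}, X }.
Pass 1. New:
  {p, r, s}  = {p, r} ∪ {s}
  {q, s, u}  = ᶜ of {p, r, t}
  {p, q, r, u}  = {p, r} ∪ {q, u}
  {p, r, s, t}  = ᶜ of {q, u}
  {q, s, t, u}  = ᶜ of {p, r}
  {p, q, r, t, u}  = ᶜ of {s}
  [12 total]
Pass 2. New:
  {s, t}  = ᶜ of {p, q, r, u}
  {q, t, u}  = ᶜ of {p, r, s}
  {p, q, r, s, u}  = {q, s, u} ∪ {p, q, r, u}
  [15 total]
Pass 3 (1 new):
  {t}  = ᶜ of {p, q, r, s, u}
  [16 total]
Pass 4: stable.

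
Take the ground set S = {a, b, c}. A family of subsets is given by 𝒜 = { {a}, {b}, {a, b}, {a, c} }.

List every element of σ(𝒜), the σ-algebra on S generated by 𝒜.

Initial family (6 sets): { {}, {a}, {b}, {a, b}, {a, c}, S }.
Step 1: +2 →
  {c}  = {a, b}ᶜ
  {b, c}  = {a}ᶜ
  — 8 sets.
Step 2 adds nothing — fixpoint reached.

Therefore σ(𝒜) = { {}, {a}, {b}, {c}, {a, b}, {a, c}, {b, c}, S } (|σ(𝒜)| = 8).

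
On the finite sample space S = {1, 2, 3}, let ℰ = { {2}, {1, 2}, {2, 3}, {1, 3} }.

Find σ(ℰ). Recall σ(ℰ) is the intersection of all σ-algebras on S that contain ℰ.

Start: ℰ ∪ {∅, S} = { ∅, {2}, {1, 2}, {1, 3}, {2, 3}, S }.
Pass 1: +2 →
  {1}  = ᶜ of {2, 3}
  {3}  = ᶜ of {1, 2}
  [8 total]
Pass 2 adds nothing — fixpoint reached.

|σ(ℰ)| = 8.  σ(ℰ) = { ∅, {1}, {2}, {3}, {1, 2}, {1, 3}, {2, 3}, S }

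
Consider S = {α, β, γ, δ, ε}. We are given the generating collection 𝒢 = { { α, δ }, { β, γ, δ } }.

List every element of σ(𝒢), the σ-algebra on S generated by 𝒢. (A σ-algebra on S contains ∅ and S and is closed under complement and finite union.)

|σ(𝒢)| = 16.  σ(𝒢) = { {}, { α }, { δ }, { ε }, { α, δ }, { α, ε }, { β, γ }, { δ, ε }, { α, β, γ }, { α, δ, ε }, { β, γ, δ }, { β, γ, ε }, { α, β, γ, δ }, { α, β, γ, ε }, { β, γ, δ, ε }, S }

Working:
Take S₀ = 𝒢 ∪ {∅, S} = { {}, { α, δ }, { β, γ, δ }, S }.
Step 1: 3 new —
  { α, ε }  = S∖{ β, γ, δ }
  { β, γ, ε }  = S∖{ α, δ }
  { α, β, γ, δ }  = { β, γ, δ } ∪ { α, δ }
  [7 total]
Step 2. New:
  { ε }  = S∖{ α, β, γ, δ }
  { α, δ, ε }  = { α, δ } ∪ { α, ε }
  { α, β, γ, ε }  = { β, γ, ε } ∪ { α, ε }
  { β, γ, δ, ε }  = { β, γ, ε } ∪ { β, γ, δ }
  [11 total]
Step 3 (3 new):
  { α }  = S∖{ β, γ, δ, ε }
  { δ }  = S∖{ α, β, γ, ε }
  { β, γ }  = S∖{ α, δ, ε }
  [14 total]
Step 4 (2 new):
  { δ, ε }  = { δ } ∪ { ε }
  { α, β, γ }  = { β, γ } ∪ { α }
  [16 total]
Step 5: already closed under ᶜ and ∪.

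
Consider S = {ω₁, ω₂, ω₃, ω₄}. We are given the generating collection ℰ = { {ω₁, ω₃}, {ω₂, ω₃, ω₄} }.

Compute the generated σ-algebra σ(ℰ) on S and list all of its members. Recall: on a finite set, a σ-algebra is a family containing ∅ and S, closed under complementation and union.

σ(ℰ) (8 sets): { {}, {ω₁}, {ω₃}, {ω₁, ω₃}, {ω₂, ω₄}, {ω₁, ω₂, ω₄}, {ω₂, ω₃, ω₄}, S }

Derivation:
Begin from { {}, {ω₁, ω₃}, {ω₂, ω₃, ω₄}, S } (that is, ℰ plus ∅ and S).
Pass 1: +2 →
  {ω₁}  = ᶜ of {ω₂, ω₃, ω₄}
  {ω₂, ω₄}  = ᶜ of {ω₁, ω₃}
  [6 total]
Pass 2: 1 new —
  {ω₁, ω₂, ω₄}  = {ω₂, ω₄} ∪ {ω₁}
  [7 total]
Pass 3 adds 1:
  {ω₃}  = ᶜ of {ω₁, ω₂, ω₄}
  [8 total]
After Pass 4 the family is unchanged; done.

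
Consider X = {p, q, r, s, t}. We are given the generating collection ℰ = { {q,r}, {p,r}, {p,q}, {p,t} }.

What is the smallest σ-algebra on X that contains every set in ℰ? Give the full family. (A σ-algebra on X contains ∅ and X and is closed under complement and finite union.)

Answer: σ(ℰ) = { ∅, {p}, {q}, {r}, {s}, {t}, {p,q}, {p,r}, {p,s}, {p,t}, {q,r}, {q,s}, {q,t}, {r,s}, {r,t}, {s,t}, {p,q,r}, {p,q,s}, {p,q,t}, {p,r,s}, {p,r,t}, {p,s,t}, {q,r,s}, {q,r,t}, {q,s,t}, {r,s,t}, {p,q,r,s}, {p,q,r,t}, {p,q,s,t}, {p,r,s,t}, {q,r,s,t}, X }

Derivation:
Start: ℰ ∪ {∅, X} = { ∅, {p,q}, {p,r}, {p,t}, {q,r}, X }.
Pass 1 (8 new):
  {p,q,r}  = {q,r} ∪ {p,q}
  {p,q,t}  = {p,q} ∪ {p,t}
  {p,r,t}  = {p,r} ∪ {p,t}
  {p,s,t}  = ᶜ of {q,r}
  {q,r,s}  = ᶜ of {p,t}
  {q,s,t}  = ᶜ of {p,r}
  {r,s,t}  = ᶜ of {p,q}
  {p,q,r,t}  = {q,r} ∪ {p,t}
Pass 2. New:
  {s}  = ᶜ of {p,q,r,t}
  {q,s}  = ᶜ of {p,r,t}
  {r,s}  = ᶜ of {p,q,t}
  {s,t}  = ᶜ of {p,q,r}
  {p,q,r,s}  = {q,r,s} ∪ {p,q,r}
  {p,q,s,t}  = {p,s,t} ∪ {p,q}
  {p,r,s,t}  = {p,s,t} ∪ {r,s,t}
  {q,r,s,t}  = {r,s,t} ∪ {q,r,s}
Pass 3 adds 6:
  {p}  = ᶜ of {q,r,s,t}
  {q}  = ᶜ of {p,r,s,t}
  {r}  = ᶜ of {p,q,s,t}
  {t}  = ᶜ of {p,q,r,s}
  {p,q,s}  = {q,s} ∪ {p,q}
  {p,r,s}  = {r,s} ∪ {p,r}
Pass 4. New:
  {p,s}  = {s} ∪ {p}
  {q,t}  = ᶜ of {p,r,s}
  {r,t}  = ᶜ of {p,q,s}
  {q,r,t}  = {t} ∪ {q,r}
Pass 5 adds nothing — fixpoint reached.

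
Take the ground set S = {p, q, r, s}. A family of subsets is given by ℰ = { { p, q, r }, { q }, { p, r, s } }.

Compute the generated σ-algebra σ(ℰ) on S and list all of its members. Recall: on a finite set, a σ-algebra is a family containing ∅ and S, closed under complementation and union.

Take S₀ = ℰ ∪ {∅, S} = { ∅, { q }, { p, q, r }, { p, r, s }, S }.
Round 1. New:
  { s }  = ᶜ of { p, q, r }
  (now 6)
Round 2 adds 1:
  { q, s }  = { s } ∪ { q }
  (now 7)
Round 3: +1 →
  { p, r }  = ᶜ of { q, s }
  (now 8)
Round 4: no new sets; the family is a σ-algebra.

Therefore σ(ℰ) = { ∅, { q }, { s }, { p, r }, { q, s }, { p, q, r }, { p, r, s }, S } (|σ(ℰ)| = 8).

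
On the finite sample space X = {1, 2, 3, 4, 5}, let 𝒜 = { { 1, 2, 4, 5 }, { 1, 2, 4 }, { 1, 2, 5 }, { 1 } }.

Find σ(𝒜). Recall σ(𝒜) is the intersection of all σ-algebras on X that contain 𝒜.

Begin from { ∅, { 1 }, { 1, 2, 4 }, { 1, 2, 5 }, { 1, 2, 4, 5 }, X } (that is, 𝒜 plus ∅ and X).
Step 1: +4 →
  { 3 }  = ᶜ of { 1, 2, 4, 5 }
  { 3, 4 }  = ᶜ of { 1, 2, 5 }
  { 3, 5 }  = ᶜ of { 1, 2, 4 }
  { 2, 3, 4, 5 }  = ᶜ of { 1 }
  |family| = 10
Step 2 adds 6:
  { 1, 3 }  = { 3 } ∪ { 1 }
  { 1, 3, 4 }  = { 3, 4 } ∪ { 1 }
  { 1, 3, 5 }  = { 3, 5 } ∪ { 1 }
  { 3, 4, 5 }  = { 3, 4 } ∪ { 3, 5 }
  { 1, 2, 3, 4 }  = { 3, 4 } ∪ { 1, 2, 4 }
  { 1, 2, 3, 5 }  = { 3 } ∪ { 1, 2, 5 }
  |family| = 16
Step 3: +7 →
  { 4 }  = ᶜ of { 1, 2, 3, 5 }
  { 5 }  = ᶜ of { 1, 2, 3, 4 }
  { 1, 2 }  = ᶜ of { 3, 4, 5 }
  { 2, 4 }  = ᶜ of { 1, 3, 5 }
  { 2, 5 }  = ᶜ of { 1, 3, 4 }
  { 2, 4, 5 }  = ᶜ of { 1, 3 }
  { 1, 3, 4, 5 }  = { 3, 4, 5 } ∪ { 1, 3, 4 }
  |family| = 23
Step 4: +7 →
  { 2 }  = ᶜ of { 1, 3, 4, 5 }
  { 1, 4 }  = { 4 } ∪ { 1 }
  { 1, 5 }  = { 5 } ∪ { 1 }
  { 4, 5 }  = { 5 } ∪ { 4 }
  { 1, 2, 3 }  = { 1, 2 } ∪ { 3 }
  { 2, 3, 4 }  = { 3, 4 } ∪ { 2, 4 }
  { 2, 3, 5 }  = { 2, 5 } ∪ { 3 }
  |family| = 30
Step 5 (2 new):
  { 2, 3 }  = { 2 } ∪ { 3 }
  { 1, 4, 5 }  = { 5 } ∪ { 1, 4 }
  |family| = 32
Step 6: closed — nothing new.

Hence σ(𝒜) has 32 members: { ∅, { 1 }, { 2 }, { 3 }, { 4 }, { 5 }, { 1, 2 }, { 1, 3 }, { 1, 4 }, { 1, 5 }, { 2, 3 }, { 2, 4 }, { 2, 5 }, { 3, 4 }, { 3, 5 }, { 4, 5 }, { 1, 2, 3 }, { 1, 2, 4 }, { 1, 2, 5 }, { 1, 3, 4 }, { 1, 3, 5 }, { 1, 4, 5 }, { 2, 3, 4 }, { 2, 3, 5 }, { 2, 4, 5 }, { 3, 4, 5 }, { 1, 2, 3, 4 }, { 1, 2, 3, 5 }, { 1, 2, 4, 5 }, { 1, 3, 4, 5 }, { 2, 3, 4, 5 }, X }.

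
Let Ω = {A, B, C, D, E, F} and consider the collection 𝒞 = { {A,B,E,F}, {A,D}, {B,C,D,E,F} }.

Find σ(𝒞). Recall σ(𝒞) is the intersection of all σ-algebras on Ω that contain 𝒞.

Take S₀ = 𝒞 ∪ {∅, Ω} = { {}, {A,D}, {A,B,E,F}, {B,C,D,E,F}, Ω }.
Step 1: +4 →
  {A}  = Ω∖{B,C,D,E,F}
  {C,D}  = Ω∖{A,B,E,F}
  {B,C,E,F}  = Ω∖{A,D}
  {A,B,D,E,F}  = {A,D} ∪ {A,B,E,F}
  (now 9)
Step 2. New:
  {C}  = Ω∖{A,B,D,E,F}
  {A,C,D}  = {C,D} ∪ {A,D}
  {A,B,C,E,F}  = {B,C,E,F} ∪ {A}
  (now 12)
Step 3. New:
  {D}  = Ω∖{A,B,C,E,F}
  {A,C}  = {C} ∪ {A}
  {B,E,F}  = Ω∖{A,C,D}
  (now 15)
Step 4 (1 new):
  {B,D,E,F}  = Ω∖{A,C}
  (now 16)
Step 5: already closed under ᶜ and ∪.

Hence σ(𝒞) has 16 members: { {}, {A}, {C}, {D}, {A,C}, {A,D}, {C,D}, {A,C,D}, {B,E,F}, {A,B,E,F}, {B,C,E,F}, {B,D,E,F}, {A,B,C,E,F}, {A,B,D,E,F}, {B,C,D,E,F}, Ω }.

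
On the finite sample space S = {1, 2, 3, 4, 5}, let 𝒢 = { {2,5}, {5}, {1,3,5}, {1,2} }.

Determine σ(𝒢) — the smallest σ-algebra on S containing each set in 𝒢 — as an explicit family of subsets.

σ(𝒢) (32 sets): { ∅, {1}, {2}, {3}, {4}, {5}, {1,2}, {1,3}, {1,4}, {1,5}, {2,3}, {2,4}, {2,5}, {3,4}, {3,5}, {4,5}, {1,2,3}, {1,2,4}, {1,2,5}, {1,3,4}, {1,3,5}, {1,4,5}, {2,3,4}, {2,3,5}, {2,4,5}, {3,4,5}, {1,2,3,4}, {1,2,3,5}, {1,2,4,5}, {1,3,4,5}, {2,3,4,5}, S }

Check:
Initial family (6 sets): { ∅, {5}, {1,2}, {2,5}, {1,3,5}, S }.
Round 1 (6 new):
  {2,4}  = complement {1,3,5}
  {1,2,5}  = {2,5} ∪ {1,2}
  {1,3,4}  = complement {2,5}
  {3,4,5}  = complement {1,2}
  {1,2,3,4}  = complement {5}
  {1,2,3,5}  = {2,5} ∪ {1,3,5}
Round 2. New:
  {4}  = complement {1,2,3,5}
  {3,4}  = complement {1,2,5}
  {1,2,4}  = {1,2} ∪ {2,4}
  {2,4,5}  = {2,5} ∪ {2,4}
  {1,2,4,5}  = {1,2,5} ∪ {2,4}
  {1,3,4,5}  = {3,4,5} ∪ {1,3,5}
  {2,3,4,5}  = {2,5} ∪ {3,4,5}
Round 3: +7 →
  {1}  = complement {2,3,4,5}
  {2}  = complement {1,3,4,5}
  {3}  = complement {1,2,4,5}
  {1,3}  = complement {2,4,5}
  {3,5}  = complement {1,2,4}
  {4,5}  = {5} ∪ {4}
  {2,3,4}  = {3,4} ∪ {2,4}
Round 4 adds 6:
  {1,4}  = {4} ∪ {1}
  {1,5}  = complement {2,3,4}
  {2,3}  = {2} ∪ {3}
  {1,2,3}  = complement {4,5}
  {1,4,5}  = {4,5} ∪ {1}
  {2,3,5}  = {2,5} ∪ {3}
Round 5: closed — nothing new.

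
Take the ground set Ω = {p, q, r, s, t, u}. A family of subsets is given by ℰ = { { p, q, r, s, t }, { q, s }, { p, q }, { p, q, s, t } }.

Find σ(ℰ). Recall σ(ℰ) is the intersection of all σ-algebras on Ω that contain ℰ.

σ(ℰ) = { ∅, { p }, { q }, { r }, { s }, { t }, { u }, { p, q }, { p, r }, { p, s }, { p, t }, { p, u }, { q, r }, { q, s }, { q, t }, { q, u }, { r, s }, { r, t }, { r, u }, { s, t }, { s, u }, { t, u }, { p, q, r }, { p, q, s }, { p, q, t }, { p, q, u }, { p, r, s }, { p, r, t }, { p, r, u }, { p, s, t }, { p, s, u }, { p, t, u }, { q, r, s }, { q, r, t }, { q, r, u }, { q, s, t }, { q, s, u }, { q, t, u }, { r, s, t }, { r, s, u }, { r, t, u }, { s, t, u }, { p, q, r, s }, { p, q, r, t }, { p, q, r, u }, { p, q, s, t }, { p, q, s, u }, { p, q, t, u }, { p, r, s, t }, { p, r, s, u }, { p, r, t, u }, { p, s, t, u }, { q, r, s, t }, { q, r, s, u }, { q, r, t, u }, { q, s, t, u }, { r, s, t, u }, { p, q, r, s, t }, { p, q, r, s, u }, { p, q, r, t, u }, { p, q, s, t, u }, { p, r, s, t, u }, { q, r, s, t, u }, Ω }

Check:
Seed the family with ℰ together with ∅ and Ω: { ∅, { p, q }, { q, s }, { p, q, s, t }, { p, q, r, s, t }, Ω }.
Round 1 adds 5:
  { u }  = complement { p, q, r, s, t }
  { r, u }  = complement { p, q, s, t }
  { p, q, s }  = { p, q } ∪ { q, s }
  { p, r, t, u }  = complement { q, s }
  { r, s, t, u }  = complement { p, q }
  |family| = 11
Round 2: +11 →
  { p, q, u }  = { p, q } ∪ { u }
  { q, s, u }  = { u } ∪ { q, s }
  { r, t, u }  = complement { p, q, s }
  { p, q, r, u }  = { p, q } ∪ { r, u }
  { p, q, s, u }  = { u } ∪ { p, q, s }
  { q, r, s, u }  = { r, u } ∪ { q, s }
  { p, q, r, s, u }  = { p, q, s } ∪ { r, u }
  { p, q, r, t, u }  = { p, r, t, u } ∪ { p, q }
  { p, q, s, t, u }  = { p, q, s, t } ∪ { u }
  { p, r, s, t, u }  = { p, r, t, u } ∪ { r, s, t, u }
  { q, r, s, t, u }  = { r, s, t, u } ∪ { q, s }
  |family| = 22
Round 3: 10 new —
  { p }  = complement { q, r, s, t, u }
  { q }  = complement { p, r, s, t, u }
  { r }  = complement { p, q, s, t, u }
  { s }  = complement { p, q, r, t, u }
  { t }  = complement { p, q, r, s, u }
  { p, t }  = complement { q, r, s, u }
  { r, t }  = complement { p, q, s, u }
  { s, t }  = complement { p, q, r, u }
  { p, r, t }  = complement { q, s, u }
  { r, s, t }  = complement { p, q, u }
  |family| = 32
Round 4 (27 new):
  { p, r }  = { p } ∪ { r }
  { p, s }  = { p } ∪ { s }
  { p, u }  = { p } ∪ { u }
  { q, r }  = { q } ∪ { r }
  { q, t }  = { q } ∪ { t }
  { q, u }  = { q } ∪ { u }
  { r, s }  = { r } ∪ { s }
  { s, u }  = { u } ∪ { s }
  { t, u }  = { u } ∪ { t }
  { p, q, r }  = { p, q } ∪ { r }
  { p, q, t }  = { p, q } ∪ { t }
  { p, r, u }  = { p } ∪ { r, u }
  { p, s, t }  = { p } ∪ { s, t }
  { p, t, u }  = { u } ∪ { p, t }
  { q, r, s }  = { r } ∪ { q, s }
  { q, r, t }  = { q } ∪ { r, t }
  { q, r, u }  = { q } ∪ { r, u }
  { q, s, t }  = { q } ∪ { s, t }
  { r, s, u }  = { r, u } ∪ { s }
  { s, t, u }  = { u } ∪ { s, t }
  { p, q, r, s }  = { p, q, s } ∪ { r }
  { p, q, r, t }  = { p, q } ∪ { p, r, t }
  { p, q, t, u }  = { t } ∪ { p, q, u }
  { p, r, s, t }  = { r, s, t } ∪ { p }
  { q, r, s, t }  = { r, s, t } ∪ { q }
  { q, r, t, u }  = { q } ∪ { r, t, u }
  { q, s, t, u }  = { q, s, u } ∪ { t }
  |family| = 59
Round 5: 5 new —
  { p, r, s }  = { r, s } ∪ { p, s }
  { p, s, u }  = complement { q, r, t }
  { q, t, u }  = { q, t } ∪ { t, u }
  { p, r, s, u }  = complement { q, t }
  { p, s, t, u }  = complement { q, r }
  |family| = 64
After Round 6 the family is unchanged; done.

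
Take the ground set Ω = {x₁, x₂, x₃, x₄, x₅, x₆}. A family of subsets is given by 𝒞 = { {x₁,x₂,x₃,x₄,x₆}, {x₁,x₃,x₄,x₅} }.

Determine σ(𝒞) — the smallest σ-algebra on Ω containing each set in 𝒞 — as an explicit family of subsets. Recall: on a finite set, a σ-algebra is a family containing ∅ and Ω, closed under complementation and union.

|σ(𝒞)| = 8.  σ(𝒞) = { ∅, {x₅}, {x₂,x₆}, {x₁,x₃,x₄}, {x₂,x₅,x₆}, {x₁,x₃,x₄,x₅}, {x₁,x₂,x₃,x₄,x₆}, Ω }

Check:
Seed the family with 𝒞 together with ∅ and Ω: { ∅, {x₁,x₃,x₄,x₅}, {x₁,x₂,x₃,x₄,x₆}, Ω }.
Round 1: +2 →
  {x₅}  = complement {x₁,x₂,x₃,x₄,x₆}
  {x₂,x₆}  = complement {x₁,x₃,x₄,x₅}
  [6 total]
Round 2 adds 1:
  {x₂,x₅,x₆}  = {x₂,x₆} ∪ {x₅}
  [7 total]
Round 3 adds 1:
  {x₁,x₃,x₄}  = complement {x₂,x₅,x₆}
  [8 total]
Round 4 adds nothing — fixpoint reached.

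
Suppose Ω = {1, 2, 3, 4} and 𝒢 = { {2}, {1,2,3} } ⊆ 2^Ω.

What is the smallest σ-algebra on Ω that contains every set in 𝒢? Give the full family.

Answer: σ(𝒢) = { ∅, {2}, {4}, {1,3}, {2,4}, {1,2,3}, {1,3,4}, Ω }

Working:
Begin from { ∅, {2}, {1,2,3}, Ω } (that is, 𝒢 plus ∅ and Ω).
Round 1. New:
  {4}  = Ω∖{1,2,3}
  {1,3,4}  = Ω∖{2}
  [6 total]
Round 2 adds 1:
  {2,4}  = {4} ∪ {2}
  [7 total]
Round 3 adds 1:
  {1,3}  = Ω∖{2,4}
  [8 total]
Round 4 adds nothing — fixpoint reached.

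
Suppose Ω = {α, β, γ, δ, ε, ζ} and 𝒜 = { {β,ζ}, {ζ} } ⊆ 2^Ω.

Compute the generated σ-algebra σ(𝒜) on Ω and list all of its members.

Begin from { {}, {ζ}, {β,ζ}, Ω } (that is, 𝒜 plus ∅ and Ω).
Round 1 (2 new):
  {α,γ,δ,ε}  = {β,ζ}ᶜ
  {α,β,γ,δ,ε}  = {ζ}ᶜ
  |family| = 6
Round 2. New:
  {α,γ,δ,ε,ζ}  = {α,γ,δ,ε} ∪ {ζ}
  |family| = 7
Round 3: +1 →
  {β}  = {α,γ,δ,ε,ζ}ᶜ
  |family| = 8
After Round 4 the family is unchanged; done.

Hence σ(𝒜) has 8 members: { {}, {β}, {ζ}, {β,ζ}, {α,γ,δ,ε}, {α,β,γ,δ,ε}, {α,γ,δ,ε,ζ}, Ω }.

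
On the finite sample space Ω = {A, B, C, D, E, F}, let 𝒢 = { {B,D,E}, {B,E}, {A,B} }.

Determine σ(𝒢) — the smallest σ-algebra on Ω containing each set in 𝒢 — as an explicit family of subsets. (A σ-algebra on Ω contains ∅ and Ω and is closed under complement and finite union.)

Answer: σ(𝒢) = { {}, {A}, {B}, {D}, {E}, {A,B}, {A,D}, {A,E}, {B,D}, {B,E}, {C,F}, {D,E}, {A,B,D}, {A,B,E}, {A,C,F}, {A,D,E}, {B,C,F}, {B,D,E}, {C,D,F}, {C,E,F}, {A,B,C,F}, {A,B,D,E}, {A,C,D,F}, {A,C,E,F}, {B,C,D,F}, {B,C,E,F}, {C,D,E,F}, {A,B,C,D,F}, {A,B,C,E,F}, {A,C,D,E,F}, {B,C,D,E,F}, Ω }

Check:
Begin from { {}, {A,B}, {B,E}, {B,D,E}, Ω } (that is, 𝒢 plus ∅ and Ω).
Pass 1: +5 →
  {A,B,E}  = {B,E} ∪ {A,B}
  {A,C,F}  = complement {B,D,E}
  {A,B,D,E}  = {A,B} ∪ {B,D,E}
  {A,C,D,F}  = complement {B,E}
  {C,D,E,F}  = complement {A,B}
  — 10 sets.
Pass 2 adds 7:
  {C,F}  = complement {A,B,D,E}
  {C,D,F}  = complement {A,B,E}
  {A,B,C,F}  = {A,B} ∪ {A,C,F}
  {A,B,C,D,F}  = {A,B} ∪ {A,C,D,F}
  {A,B,C,E,F}  = {B,E} ∪ {A,C,F}
  {A,C,D,E,F}  = {A,C,F} ∪ {C,D,E,F}
  {B,C,D,E,F}  = {B,E} ∪ {C,D,E,F}
  — 17 sets.
Pass 3. New:
  {A}  = complement {B,C,D,E,F}
  {B}  = complement {A,C,D,E,F}
  {D}  = complement {A,B,C,E,F}
  {E}  = complement {A,B,C,D,F}
  {D,E}  = complement {A,B,C,F}
  {B,C,E,F}  = {B,E} ∪ {C,F}
  — 23 sets.
Pass 4: +9 →
  {A,D}  = complement {B,C,E,F}
  {A,E}  = {A} ∪ {E}
  {B,D}  = {B} ∪ {D}
  {A,B,D}  = {A,B} ∪ {D}
  {A,D,E}  = {A} ∪ {D,E}
  {B,C,F}  = {B} ∪ {C,F}
  {C,E,F}  = {E} ∪ {C,F}
  {A,C,E,F}  = {A,C,F} ∪ {E}
  {B,C,D,F}  = {B} ∪ {C,D,F}
  — 32 sets.
Pass 5: stable.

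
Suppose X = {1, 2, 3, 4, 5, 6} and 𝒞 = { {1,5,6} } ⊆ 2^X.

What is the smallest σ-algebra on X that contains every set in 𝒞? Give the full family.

σ(𝒞) (4 sets): { {}, {1,5,6}, {2,3,4}, X }

Trace:
Seed the family with 𝒞 together with ∅ and X: { {}, {1,5,6}, X }.
Step 1 adds 1:
  {2,3,4}  = ᶜ of {1,5,6}
Step 2: closed — nothing new.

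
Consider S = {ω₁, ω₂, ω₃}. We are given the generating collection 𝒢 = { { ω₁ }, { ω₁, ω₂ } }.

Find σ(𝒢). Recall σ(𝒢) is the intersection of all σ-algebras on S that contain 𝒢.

σ(𝒢) = { {  }, { ω₁ }, { ω₂ }, { ω₃ }, { ω₁, ω₂ }, { ω₁, ω₃ }, { ω₂, ω₃ }, S }

Derivation:
Take S₀ = 𝒢 ∪ {∅, S} = { {  }, { ω₁ }, { ω₁, ω₂ }, S }.
Iteration 1: 2 new —
  { ω₃ }  = S∖{ ω₁, ω₂ }
  { ω₂, ω₃ }  = S∖{ ω₁ }
Iteration 2 adds 1:
  { ω₁, ω₃ }  = { ω₃ } ∪ { ω₁ }
Iteration 3 (1 new):
  { ω₂ }  = S∖{ ω₁, ω₃ }
Iteration 4: closed — nothing new.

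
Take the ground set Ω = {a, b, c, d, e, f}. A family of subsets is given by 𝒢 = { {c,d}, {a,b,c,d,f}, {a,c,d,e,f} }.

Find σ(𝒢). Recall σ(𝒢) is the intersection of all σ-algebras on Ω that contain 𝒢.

Initial family (5 sets): { ∅, {c,d}, {a,b,c,d,f}, {a,c,d,e,f}, Ω }.
Step 1: +3 →
  {b}  = ᶜ of {a,c,d,e,f}
  {e}  = ᶜ of {a,b,c,d,f}
  {a,b,e,f}  = ᶜ of {c,d}
  [8 total]
Step 2. New:
  {b,e}  = {b} ∪ {e}
  {b,c,d}  = {b} ∪ {c,d}
  {c,d,e}  = {c,d} ∪ {e}
  [11 total]
Step 3: 4 new —
  {a,b,f}  = ᶜ of {c,d,e}
  {a,e,f}  = ᶜ of {b,c,d}
  {a,c,d,f}  = ᶜ of {b,e}
  {b,c,d,e}  = {b,e} ∪ {c,d,e}
  [15 total]
Step 4: 1 new —
  {a,f}  = ᶜ of {b,c,d,e}
  [16 total]
After Step 5 the family is unchanged; done.

Therefore σ(𝒢) = { ∅, {b}, {e}, {a,f}, {b,e}, {c,d}, {a,b,f}, {a,e,f}, {b,c,d}, {c,d,e}, {a,b,e,f}, {a,c,d,f}, {b,c,d,e}, {a,b,c,d,f}, {a,c,d,e,f}, Ω } (|σ(𝒢)| = 16).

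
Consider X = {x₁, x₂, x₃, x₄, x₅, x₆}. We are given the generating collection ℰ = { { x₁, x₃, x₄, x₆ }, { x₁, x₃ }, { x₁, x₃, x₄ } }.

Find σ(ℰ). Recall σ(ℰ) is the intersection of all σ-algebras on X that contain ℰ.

σ(ℰ) (16 sets): { {  }, { x₄ }, { x₆ }, { x₁, x₃ }, { x₂, x₅ }, { x₄, x₆ }, { x₁, x₃, x₄ }, { x₁, x₃, x₆ }, { x₂, x₄, x₅ }, { x₂, x₅, x₆ }, { x₁, x₂, x₃, x₅ }, { x₁, x₃, x₄, x₆ }, { x₂, x₄, x₅, x₆ }, { x₁, x₂, x₃, x₄, x₅ }, { x₁, x₂, x₃, x₅, x₆ }, X }

Derivation:
Take S₀ = ℰ ∪ {∅, X} = { {  }, { x₁, x₃ }, { x₁, x₃, x₄ }, { x₁, x₃, x₄, x₆ }, X }.
Pass 1. New:
  { x₂, x₅ }  = { x₁, x₃, x₄, x₆ }ᶜ
  { x₂, x₅, x₆ }  = { x₁, x₃, x₄ }ᶜ
  { x₂, x₄, x₅, x₆ }  = { x₁, x₃ }ᶜ
  (now 8)
Pass 2 (3 new):
  { x₁, x₂, x₃, x₅ }  = { x₂, x₅ } ∪ { x₁, x₃ }
  { x₁, x₂, x₃, x₄, x₅ }  = { x₂, x₅ } ∪ { x₁, x₃, x₄ }
  { x₁, x₂, x₃, x₅, x₆ }  = { x₂, x₅, x₆ } ∪ { x₁, x₃ }
  (now 11)
Pass 3 adds 3:
  { x₄ }  = { x₁, x₂, x₃, x₅, x₆ }ᶜ
  { x₆ }  = { x₁, x₂, x₃, x₄, x₅ }ᶜ
  { x₄, x₆ }  = { x₁, x₂, x₃, x₅ }ᶜ
  (now 14)
Pass 4: 2 new —
  { x₁, x₃, x₆ }  = { x₁, x₃ } ∪ { x₆ }
  { x₂, x₄, x₅ }  = { x₂, x₅ } ∪ { x₄ }
  (now 16)
Pass 5: no new sets; the family is a σ-algebra.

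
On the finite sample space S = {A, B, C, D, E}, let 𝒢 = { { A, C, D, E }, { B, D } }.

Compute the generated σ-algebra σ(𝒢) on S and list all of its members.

σ(𝒢) (8 sets): { ∅, { B }, { D }, { B, D }, { A, C, E }, { A, B, C, E }, { A, C, D, E }, S }

Check:
Begin from { ∅, { B, D }, { A, C, D, E }, S } (that is, 𝒢 plus ∅ and S).
Round 1. New:
  { B }  = { A, C, D, E }ᶜ
  { A, C, E }  = { B, D }ᶜ
  — 6 sets.
Round 2. New:
  { A, B, C, E }  = { A, C, E } ∪ { B }
  — 7 sets.
Round 3 (1 new):
  { D }  = { A, B, C, E }ᶜ
  — 8 sets.
Round 4: closed — nothing new.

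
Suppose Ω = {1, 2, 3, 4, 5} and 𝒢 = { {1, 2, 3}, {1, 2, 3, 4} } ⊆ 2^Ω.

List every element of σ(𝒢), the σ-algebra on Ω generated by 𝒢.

Seed the family with 𝒢 together with ∅ and Ω: { {}, {1, 2, 3}, {1, 2, 3, 4}, Ω }.
Pass 1: 2 new —
  {5}  = ᶜ of {1, 2, 3, 4}
  {4, 5}  = ᶜ of {1, 2, 3}
Pass 2. New:
  {1, 2, 3, 5}  = {1, 2, 3} ∪ {5}
Pass 3 (1 new):
  {4}  = ᶜ of {1, 2, 3, 5}
Pass 4: stable.

Hence σ(𝒢) has 8 members: { {}, {4}, {5}, {4, 5}, {1, 2, 3}, {1, 2, 3, 4}, {1, 2, 3, 5}, Ω }.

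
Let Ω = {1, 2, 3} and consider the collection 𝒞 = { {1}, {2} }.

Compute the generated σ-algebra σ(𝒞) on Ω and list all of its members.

|σ(𝒞)| = 8.  σ(𝒞) = { ∅, {1}, {2}, {3}, {1,2}, {1,3}, {2,3}, Ω }

Trace:
Seed the family with 𝒞 together with ∅ and Ω: { ∅, {1}, {2}, Ω }.
Round 1 (3 new):
  {1,2}  = {1} ∪ {2}
  {1,3}  = ᶜ of {2}
  {2,3}  = ᶜ of {1}
  (now 7)
Round 2: +1 →
  {3}  = ᶜ of {1,2}
  (now 8)
Round 3: no new sets; the family is a σ-algebra.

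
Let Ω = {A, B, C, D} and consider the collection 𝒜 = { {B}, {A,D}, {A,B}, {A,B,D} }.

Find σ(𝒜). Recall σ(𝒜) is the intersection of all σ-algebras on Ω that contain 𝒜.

Begin from { {}, {B}, {A,B}, {A,D}, {A,B,D}, Ω } (that is, 𝒜 plus ∅ and Ω).
Step 1: 4 new —
  {C}  = Ω∖{A,B,D}
  {B,C}  = Ω∖{A,D}
  {C,D}  = Ω∖{A,B}
  {A,C,D}  = Ω∖{B}
  |family| = 10
Step 2. New:
  {A,B,C}  = {A,B} ∪ {C}
  {B,C,D}  = {C,D} ∪ {B}
  |family| = 12
Step 3: 2 new —
  {A}  = Ω∖{B,C,D}
  {D}  = Ω∖{A,B,C}
  |family| = 14
Step 4. New:
  {A,C}  = {C} ∪ {A}
  {B,D}  = {D} ∪ {B}
  |family| = 16
Step 5: closed — nothing new.

|σ(𝒜)| = 16.  σ(𝒜) = { {}, {A}, {B}, {C}, {D}, {A,B}, {A,C}, {A,D}, {B,C}, {B,D}, {C,D}, {A,B,C}, {A,B,D}, {A,C,D}, {B,C,D}, Ω }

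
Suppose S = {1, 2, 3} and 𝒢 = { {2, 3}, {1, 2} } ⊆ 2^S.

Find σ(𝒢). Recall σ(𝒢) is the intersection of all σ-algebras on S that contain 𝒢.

Answer: σ(𝒢) = { ∅, {1}, {2}, {3}, {1, 2}, {1, 3}, {2, 3}, S }

Derivation:
Seed the family with 𝒢 together with ∅ and S: { ∅, {1, 2}, {2, 3}, S }.
Pass 1 (2 new):
  {1}  = S∖{2, 3}
  {3}  = S∖{1, 2}
  (now 6)
Pass 2 adds 1:
  {1, 3}  = {3} ∪ {1}
  (now 7)
Pass 3 adds 1:
  {2}  = S∖{1, 3}
  (now 8)
After Pass 4 the family is unchanged; done.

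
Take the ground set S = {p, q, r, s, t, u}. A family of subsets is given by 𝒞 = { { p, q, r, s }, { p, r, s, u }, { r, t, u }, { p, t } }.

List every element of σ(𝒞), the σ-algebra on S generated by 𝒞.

σ(𝒞) (64 sets): { {  }, { p }, { q }, { r }, { s }, { t }, { u }, { p, q }, { p, r }, { p, s }, { p, t }, { p, u }, { q, r }, { q, s }, { q, t }, { q, u }, { r, s }, { r, t }, { r, u }, { s, t }, { s, u }, { t, u }, { p, q, r }, { p, q, s }, { p, q, t }, { p, q, u }, { p, r, s }, { p, r, t }, { p, r, u }, { p, s, t }, { p, s, u }, { p, t, u }, { q, r, s }, { q, r, t }, { q, r, u }, { q, s, t }, { q, s, u }, { q, t, u }, { r, s, t }, { r, s, u }, { r, t, u }, { s, t, u }, { p, q, r, s }, { p, q, r, t }, { p, q, r, u }, { p, q, s, t }, { p, q, s, u }, { p, q, t, u }, { p, r, s, t }, { p, r, s, u }, { p, r, t, u }, { p, s, t, u }, { q, r, s, t }, { q, r, s, u }, { q, r, t, u }, { q, s, t, u }, { r, s, t, u }, { p, q, r, s, t }, { p, q, r, s, u }, { p, q, r, t, u }, { p, q, s, t, u }, { p, r, s, t, u }, { q, r, s, t, u }, S }

Working:
Seed the family with 𝒞 together with ∅ and S: { {  }, { p, t }, { r, t, u }, { p, q, r, s }, { p, r, s, u }, S }.
Round 1 adds 8:
  { q, t }  = S∖{ p, r, s, u }
  { t, u }  = S∖{ p, q, r, s }
  { p, q, s }  = S∖{ r, t, u }
  { p, r, t, u }  = { r, t, u } ∪ { p, t }
  { q, r, s, u }  = S∖{ p, t }
  { p, q, r, s, t }  = { p, t } ∪ { p, q, r, s }
  { p, q, r, s, u }  = { p, r, s, u } ∪ { p, q, r, s }
  { p, r, s, t, u }  = { r, t, u } ∪ { p, r, s, u }
  |family| = 14
Round 2 (12 new):
  { q }  = S∖{ p, r, s, t, u }
  { t }  = S∖{ p, q, r, s, u }
  { u }  = S∖{ p, q, r, s, t }
  { q, s }  = S∖{ p, r, t, u }
  { p, q, t }  = { q, t } ∪ { p, t }
  { p, t, u }  = { t, u } ∪ { p, t }
  { q, t, u }  = { q, t } ∪ { t, u }
  { p, q, s, t }  = { q, t } ∪ { p, q, s }
  { q, r, t, u }  = { q, t } ∪ { r, t, u }
  { p, q, r, t, u }  = { p, r, t, u } ∪ { q, t }
  { p, q, s, t, u }  = { t, u } ∪ { p, q, s }
  { q, r, s, t, u }  = { q, t } ∪ { q, r, s, u }
  |family| = 26
Round 3 adds 14:
  { p }  = S∖{ q, r, s, t, u }
  { r }  = S∖{ p, q, s, t, u }
  { s }  = S∖{ p, q, r, t, u }
  { p, s }  = S∖{ q, r, t, u }
  { q, u }  = { q } ∪ { u }
  { r, u }  = S∖{ p, q, s, t }
  { p, r, s }  = S∖{ q, t, u }
  { q, r, s }  = S∖{ p, t, u }
  { q, s, t }  = { q, t } ∪ { q, s }
  { q, s, u }  = { q, s } ∪ { u }
  { r, s, u }  = S∖{ p, q, t }
  { p, q, s, u }  = { u } ∪ { p, q, s }
  { p, q, t, u }  = { q, t } ∪ { p, t, u }
  { q, s, t, u }  = { t, u } ∪ { q, s }
  |family| = 40
Round 4: 21 new —
  { p, q }  = { q } ∪ { p }
  { p, r }  = S∖{ q, s, t, u }
  { p, u }  = { p } ∪ { u }
  { q, r }  = { q } ∪ { r }
  { r, s }  = S∖{ p, q, t, u }
  { r, t }  = S∖{ p, q, s, u }
  { s, t }  = { s } ∪ { t }
  { s, u }  = { s } ∪ { u }
  { p, q, u }  = { q, u } ∪ { p }
  { p, r, t }  = S∖{ q, s, u }
  { p, r, u }  = S∖{ q, s, t }
  { p, s, t }  = { s } ∪ { p, t }
  { p, s, u }  = { p, s } ∪ { u }
  { q, r, t }  = { r } ∪ { q, t }
  { q, r, u }  = { q } ∪ { r, u }
  { s, t, u }  = { s } ∪ { t, u }
  { p, q, r, t }  = { r } ∪ { p, q, t }
  { p, r, s, t }  = S∖{ q, u }
  { p, s, t, u }  = { p, t, u } ∪ { s }
  { q, r, s, t }  = { q, s, t } ∪ { r }
  { r, s, t, u }  = { s } ∪ { r, t, u }
  |family| = 61
Round 5: +3 →
  { p, q, r }  = S∖{ s, t, u }
  { r, s, t }  = S∖{ p, q, u }
  { p, q, r, u }  = S∖{ s, t }
  |family| = 64
Round 6: already closed under ᶜ and ∪.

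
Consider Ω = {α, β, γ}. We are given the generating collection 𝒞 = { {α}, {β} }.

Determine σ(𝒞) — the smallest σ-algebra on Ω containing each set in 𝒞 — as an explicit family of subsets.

σ(𝒞) (8 sets): { {}, {α}, {β}, {γ}, {α, β}, {α, γ}, {β, γ}, Ω }

Trace:
Begin from { {}, {α}, {β}, Ω } (that is, 𝒞 plus ∅ and Ω).
Pass 1: +3 →
  {α, β}  = {α} ∪ {β}
  {α, γ}  = {β}ᶜ
  {β, γ}  = {α}ᶜ
  [7 total]
Pass 2 (1 new):
  {γ}  = {α, β}ᶜ
  [8 total]
Pass 3: stable.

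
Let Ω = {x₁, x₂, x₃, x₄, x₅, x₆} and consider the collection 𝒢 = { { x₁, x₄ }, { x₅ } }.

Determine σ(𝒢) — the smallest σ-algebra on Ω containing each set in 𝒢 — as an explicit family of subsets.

Initial family (4 sets): { {  }, { x₅ }, { x₁, x₄ }, Ω }.
Step 1: +3 →
  { x₁, x₄, x₅ }  = { x₅ } ∪ { x₁, x₄ }
  { x₂, x₃, x₅, x₆ }  = complement { x₁, x₄ }
  { x₁, x₂, x₃, x₄, x₆ }  = complement { x₅ }
  [7 total]
Step 2 (1 new):
  { x₂, x₃, x₆ }  = complement { x₁, x₄, x₅ }
  [8 total]
Step 3: already closed under ᶜ and ∪.

σ(𝒢) = { {  }, { x₅ }, { x₁, x₄ }, { x₁, x₄, x₅ }, { x₂, x₃, x₆ }, { x₂, x₃, x₅, x₆ }, { x₁, x₂, x₃, x₄, x₆ }, Ω }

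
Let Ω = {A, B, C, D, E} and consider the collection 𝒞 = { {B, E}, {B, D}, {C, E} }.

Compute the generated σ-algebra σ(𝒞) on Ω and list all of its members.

|σ(𝒞)| = 32.  σ(𝒞) = { {}, {A}, {B}, {C}, {D}, {E}, {A, B}, {A, C}, {A, D}, {A, E}, {B, C}, {B, D}, {B, E}, {C, D}, {C, E}, {D, E}, {A, B, C}, {A, B, D}, {A, B, E}, {A, C, D}, {A, C, E}, {A, D, E}, {B, C, D}, {B, C, E}, {B, D, E}, {C, D, E}, {A, B, C, D}, {A, B, C, E}, {A, B, D, E}, {A, C, D, E}, {B, C, D, E}, Ω }

Working:
Take S₀ = 𝒞 ∪ {∅, Ω} = { {}, {B, D}, {B, E}, {C, E}, Ω }.
Step 1 adds 6:
  {A, B, D}  = {C, E}ᶜ
  {A, C, D}  = {B, E}ᶜ
  {A, C, E}  = {B, D}ᶜ
  {B, C, E}  = {B, E} ∪ {C, E}
  {B, D, E}  = {B, E} ∪ {B, D}
  {B, C, D, E}  = {C, E} ∪ {B, D}
Step 2: 7 new —
  {A}  = {B, C, D, E}ᶜ
  {A, C}  = {B, D, E}ᶜ
  {A, D}  = {B, C, E}ᶜ
  {A, B, C, D}  = {A, B, D} ∪ {A, C, D}
  {A, B, C, E}  = {B, E} ∪ {A, C, E}
  {A, B, D, E}  = {B, E} ∪ {A, B, D}
  {A, C, D, E}  = {A, C, E} ∪ {A, C, D}
Step 3. New:
  {B}  = {A, C, D, E}ᶜ
  {C}  = {A, B, D, E}ᶜ
  {D}  = {A, B, C, E}ᶜ
  {E}  = {A, B, C, D}ᶜ
  {A, B, E}  = {B, E} ∪ {A}
Step 4. New:
  {A, B}  = {B} ∪ {A}
  {A, E}  = {E} ∪ {A}
  {B, C}  = {B} ∪ {C}
  {C, D}  = {A, B, E}ᶜ
  {D, E}  = {E} ∪ {D}
  {A, B, C}  = {B} ∪ {A, C}
  {A, D, E}  = {E} ∪ {A, D}
  {B, C, D}  = {C} ∪ {B, D}
  {C, D, E}  = {D} ∪ {C, E}
Step 5: no new sets; the family is a σ-algebra.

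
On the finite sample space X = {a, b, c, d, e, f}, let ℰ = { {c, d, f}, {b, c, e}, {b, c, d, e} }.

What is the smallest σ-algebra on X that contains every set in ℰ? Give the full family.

|σ(ℰ)| = 32.  σ(ℰ) = { {}, {a}, {c}, {d}, {f}, {a, c}, {a, d}, {a, f}, {b, e}, {c, d}, {c, f}, {d, f}, {a, b, e}, {a, c, d}, {a, c, f}, {a, d, f}, {b, c, e}, {b, d, e}, {b, e, f}, {c, d, f}, {a, b, c, e}, {a, b, d, e}, {a, b, e, f}, {a, c, d, f}, {b, c, d, e}, {b, c, e, f}, {b, d, e, f}, {a, b, c, d, e}, {a, b, c, e, f}, {a, b, d, e, f}, {b, c, d, e, f}, X }

Working:
Begin from { {}, {b, c, e}, {c, d, f}, {b, c, d, e}, X } (that is, ℰ plus ∅ and X).
Step 1 adds 4:
  {a, f}  = ᶜ of {b, c, d, e}
  {a, b, e}  = ᶜ of {c, d, f}
  {a, d, f}  = ᶜ of {b, c, e}
  {b, c, d, e, f}  = {b, c, e} ∪ {c, d, f}
  (now 9)
Step 2 (7 new):
  {a}  = ᶜ of {b, c, d, e, f}
  {a, b, c, e}  = {a, b, e} ∪ {b, c, e}
  {a, b, e, f}  = {a, f} ∪ {a, b, e}
  {a, c, d, f}  = {a, f} ∪ {c, d, f}
  {a, b, c, d, e}  = {b, c, d, e} ∪ {a, b, e}
  {a, b, c, e, f}  = {a, f} ∪ {b, c, e}
  {a, b, d, e, f}  = {a, d, f} ∪ {a, b, e}
  (now 16)
Step 3: 6 new —
  {c}  = ᶜ of {a, b, d, e, f}
  {d}  = ᶜ of {a, b, c, e, f}
  {f}  = ᶜ of {a, b, c, d, e}
  {b, e}  = ᶜ of {a, c, d, f}
  {c, d}  = ᶜ of {a, b, e, f}
  {d, f}  = ᶜ of {a, b, c, e}
  (now 22)
Step 4. New:
  {a, c}  = {a} ∪ {c}
  {a, d}  = {a} ∪ {d}
  {c, f}  = {f} ∪ {c}
  {a, c, d}  = {c, d} ∪ {a}
  {a, c, f}  = {a, f} ∪ {c}
  {b, d, e}  = {b, e} ∪ {d}
  {b, e, f}  = {b, e} ∪ {f}
  {a, b, d, e}  = {a, b, e} ∪ {d}
  {b, c, e, f}  = {f} ∪ {b, c, e}
  {b, d, e, f}  = {b, e} ∪ {d, f}
  (now 32)
Step 5: no new sets; the family is a σ-algebra.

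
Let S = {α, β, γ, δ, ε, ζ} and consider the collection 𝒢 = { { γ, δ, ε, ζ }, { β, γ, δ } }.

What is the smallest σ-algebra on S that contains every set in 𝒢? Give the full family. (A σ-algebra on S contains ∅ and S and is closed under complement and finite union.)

σ(𝒢) (16 sets): { {  }, { α }, { β }, { α, β }, { γ, δ }, { ε, ζ }, { α, γ, δ }, { α, ε, ζ }, { β, γ, δ }, { β, ε, ζ }, { α, β, γ, δ }, { α, β, ε, ζ }, { γ, δ, ε, ζ }, { α, γ, δ, ε, ζ }, { β, γ, δ, ε, ζ }, S }

Trace:
Seed the family with 𝒢 together with ∅ and S: { {  }, { β, γ, δ }, { γ, δ, ε, ζ }, S }.
Iteration 1: +3 →
  { α, β }  = complement { γ, δ, ε, ζ }
  { α, ε, ζ }  = complement { β, γ, δ }
  { β, γ, δ, ε, ζ }  = { β, γ, δ } ∪ { γ, δ, ε, ζ }
  [7 total]
Iteration 2 (4 new):
  { α }  = complement { β, γ, δ, ε, ζ }
  { α, β, γ, δ }  = { β, γ, δ } ∪ { α, β }
  { α, β, ε, ζ }  = { α, ε, ζ } ∪ { α, β }
  { α, γ, δ, ε, ζ }  = { α, ε, ζ } ∪ { γ, δ, ε, ζ }
  [11 total]
Iteration 3: +3 →
  { β }  = complement { α, γ, δ, ε, ζ }
  { γ, δ }  = complement { α, β, ε, ζ }
  { ε, ζ }  = complement { α, β, γ, δ }
  [14 total]
Iteration 4: 2 new —
  { α, γ, δ }  = { γ, δ } ∪ { α }
  { β, ε, ζ }  = { ε, ζ } ∪ { β }
  [16 total]
After Iteration 5 the family is unchanged; done.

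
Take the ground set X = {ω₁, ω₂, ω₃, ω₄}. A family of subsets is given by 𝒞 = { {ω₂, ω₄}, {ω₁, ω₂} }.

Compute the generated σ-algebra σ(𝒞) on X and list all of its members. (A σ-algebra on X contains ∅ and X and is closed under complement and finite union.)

Take S₀ = 𝒞 ∪ {∅, X} = { {}, {ω₁, ω₂}, {ω₂, ω₄}, X }.
Iteration 1: 3 new —
  {ω₁, ω₃}  = {ω₂, ω₄}ᶜ
  {ω₃, ω₄}  = {ω₁, ω₂}ᶜ
  {ω₁, ω₂, ω₄}  = {ω₁, ω₂} ∪ {ω₂, ω₄}
  |family| = 7
Iteration 2: +4 →
  {ω₃}  = {ω₁, ω₂, ω₄}ᶜ
  {ω₁, ω₂, ω₃}  = {ω₁, ω₂} ∪ {ω₁, ω₃}
  {ω₁, ω₃, ω₄}  = {ω₃, ω₄} ∪ {ω₁, ω₃}
  {ω₂, ω₃, ω₄}  = {ω₃, ω₄} ∪ {ω₂, ω₄}
  |family| = 11
Iteration 3 adds 3:
  {ω₁}  = {ω₂, ω₃, ω₄}ᶜ
  {ω₂}  = {ω₁, ω₃, ω₄}ᶜ
  {ω₄}  = {ω₁, ω₂, ω₃}ᶜ
  |family| = 14
Iteration 4: 2 new —
  {ω₁, ω₄}  = {ω₄} ∪ {ω₁}
  {ω₂, ω₃}  = {ω₃} ∪ {ω₂}
  |family| = 16
After Iteration 5 the family is unchanged; done.

Therefore σ(𝒞) = { {}, {ω₁}, {ω₂}, {ω₃}, {ω₄}, {ω₁, ω₂}, {ω₁, ω₃}, {ω₁, ω₄}, {ω₂, ω₃}, {ω₂, ω₄}, {ω₃, ω₄}, {ω₁, ω₂, ω₃}, {ω₁, ω₂, ω₄}, {ω₁, ω₃, ω₄}, {ω₂, ω₃, ω₄}, X } (|σ(𝒞)| = 16).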